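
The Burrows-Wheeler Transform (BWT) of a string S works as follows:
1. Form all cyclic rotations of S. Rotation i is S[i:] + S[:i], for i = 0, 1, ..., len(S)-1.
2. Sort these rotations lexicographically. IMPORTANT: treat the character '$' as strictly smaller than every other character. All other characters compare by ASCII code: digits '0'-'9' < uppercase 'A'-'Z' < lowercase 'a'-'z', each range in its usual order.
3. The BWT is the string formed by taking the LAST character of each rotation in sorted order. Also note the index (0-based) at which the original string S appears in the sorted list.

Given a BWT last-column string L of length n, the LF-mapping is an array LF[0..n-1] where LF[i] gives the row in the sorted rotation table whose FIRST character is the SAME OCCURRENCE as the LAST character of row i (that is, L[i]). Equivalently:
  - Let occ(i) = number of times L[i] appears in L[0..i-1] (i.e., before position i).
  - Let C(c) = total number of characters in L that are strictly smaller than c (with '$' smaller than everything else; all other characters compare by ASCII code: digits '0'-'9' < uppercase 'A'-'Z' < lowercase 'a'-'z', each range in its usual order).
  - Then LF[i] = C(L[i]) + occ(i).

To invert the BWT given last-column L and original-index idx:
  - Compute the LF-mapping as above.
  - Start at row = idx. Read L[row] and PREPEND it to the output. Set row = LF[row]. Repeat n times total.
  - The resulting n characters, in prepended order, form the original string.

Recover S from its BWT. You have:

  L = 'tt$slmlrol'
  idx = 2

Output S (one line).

LF mapping: 8 9 0 7 1 4 2 6 5 3
Walk LF starting at row 2, prepending L[row]:
  step 1: row=2, L[2]='$', prepend. Next row=LF[2]=0
  step 2: row=0, L[0]='t', prepend. Next row=LF[0]=8
  step 3: row=8, L[8]='o', prepend. Next row=LF[8]=5
  step 4: row=5, L[5]='m', prepend. Next row=LF[5]=4
  step 5: row=4, L[4]='l', prepend. Next row=LF[4]=1
  step 6: row=1, L[1]='t', prepend. Next row=LF[1]=9
  step 7: row=9, L[9]='l', prepend. Next row=LF[9]=3
  step 8: row=3, L[3]='s', prepend. Next row=LF[3]=7
  step 9: row=7, L[7]='r', prepend. Next row=LF[7]=6
  step 10: row=6, L[6]='l', prepend. Next row=LF[6]=2
Reversed output: lrsltlmot$

Answer: lrsltlmot$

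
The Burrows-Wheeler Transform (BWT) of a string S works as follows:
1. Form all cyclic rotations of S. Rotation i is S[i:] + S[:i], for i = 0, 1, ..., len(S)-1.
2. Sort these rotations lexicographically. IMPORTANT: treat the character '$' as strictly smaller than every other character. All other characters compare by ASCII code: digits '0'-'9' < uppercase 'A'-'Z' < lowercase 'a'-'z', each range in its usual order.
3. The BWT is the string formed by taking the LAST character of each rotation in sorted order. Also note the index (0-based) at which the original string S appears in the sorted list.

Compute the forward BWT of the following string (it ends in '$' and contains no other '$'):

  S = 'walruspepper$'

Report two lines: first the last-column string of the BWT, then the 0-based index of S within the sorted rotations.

All 13 rotations (rotation i = S[i:]+S[:i]):
  rot[0] = walruspepper$
  rot[1] = alruspepper$w
  rot[2] = lruspepper$wa
  rot[3] = ruspepper$wal
  rot[4] = uspepper$walr
  rot[5] = spepper$walru
  rot[6] = pepper$walrus
  rot[7] = epper$walrusp
  rot[8] = pper$walruspe
  rot[9] = per$walruspep
  rot[10] = er$walruspepp
  rot[11] = r$walruspeppe
  rot[12] = $walruspepper
Sorted (with $ < everything):
  sorted[0] = $walruspepper  (last char: 'r')
  sorted[1] = alruspepper$w  (last char: 'w')
  sorted[2] = epper$walrusp  (last char: 'p')
  sorted[3] = er$walruspepp  (last char: 'p')
  sorted[4] = lruspepper$wa  (last char: 'a')
  sorted[5] = pepper$walrus  (last char: 's')
  sorted[6] = per$walruspep  (last char: 'p')
  sorted[7] = pper$walruspe  (last char: 'e')
  sorted[8] = r$walruspeppe  (last char: 'e')
  sorted[9] = ruspepper$wal  (last char: 'l')
  sorted[10] = spepper$walru  (last char: 'u')
  sorted[11] = uspepper$walr  (last char: 'r')
  sorted[12] = walruspepper$  (last char: '$')
Last column: rwppaspeelur$
Original string S is at sorted index 12

Answer: rwppaspeelur$
12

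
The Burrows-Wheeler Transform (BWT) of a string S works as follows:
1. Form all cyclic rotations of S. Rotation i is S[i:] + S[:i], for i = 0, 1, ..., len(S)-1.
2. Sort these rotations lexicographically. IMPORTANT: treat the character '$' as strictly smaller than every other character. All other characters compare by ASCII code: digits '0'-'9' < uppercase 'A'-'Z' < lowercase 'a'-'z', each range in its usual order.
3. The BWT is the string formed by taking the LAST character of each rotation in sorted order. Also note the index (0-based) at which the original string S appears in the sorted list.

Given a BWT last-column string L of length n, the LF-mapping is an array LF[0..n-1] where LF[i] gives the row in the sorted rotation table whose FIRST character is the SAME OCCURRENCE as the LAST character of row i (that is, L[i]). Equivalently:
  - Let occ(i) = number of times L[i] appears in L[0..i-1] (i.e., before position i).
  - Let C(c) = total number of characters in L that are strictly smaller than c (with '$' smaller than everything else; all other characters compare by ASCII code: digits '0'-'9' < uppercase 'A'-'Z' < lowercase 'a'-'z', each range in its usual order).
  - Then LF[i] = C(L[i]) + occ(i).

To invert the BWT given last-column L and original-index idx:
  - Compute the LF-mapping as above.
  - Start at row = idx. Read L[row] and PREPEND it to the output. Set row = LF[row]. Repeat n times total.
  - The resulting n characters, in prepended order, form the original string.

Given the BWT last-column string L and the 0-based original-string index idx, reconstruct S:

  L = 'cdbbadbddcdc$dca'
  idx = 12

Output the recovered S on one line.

LF mapping: 6 10 3 4 1 11 5 12 13 7 14 8 0 15 9 2
Walk LF starting at row 12, prepending L[row]:
  step 1: row=12, L[12]='$', prepend. Next row=LF[12]=0
  step 2: row=0, L[0]='c', prepend. Next row=LF[0]=6
  step 3: row=6, L[6]='b', prepend. Next row=LF[6]=5
  step 4: row=5, L[5]='d', prepend. Next row=LF[5]=11
  step 5: row=11, L[11]='c', prepend. Next row=LF[11]=8
  step 6: row=8, L[8]='d', prepend. Next row=LF[8]=13
  step 7: row=13, L[13]='d', prepend. Next row=LF[13]=15
  step 8: row=15, L[15]='a', prepend. Next row=LF[15]=2
  step 9: row=2, L[2]='b', prepend. Next row=LF[2]=3
  step 10: row=3, L[3]='b', prepend. Next row=LF[3]=4
  step 11: row=4, L[4]='a', prepend. Next row=LF[4]=1
  step 12: row=1, L[1]='d', prepend. Next row=LF[1]=10
  step 13: row=10, L[10]='d', prepend. Next row=LF[10]=14
  step 14: row=14, L[14]='c', prepend. Next row=LF[14]=9
  step 15: row=9, L[9]='c', prepend. Next row=LF[9]=7
  step 16: row=7, L[7]='d', prepend. Next row=LF[7]=12
Reversed output: dccddabbaddcdbc$

Answer: dccddabbaddcdbc$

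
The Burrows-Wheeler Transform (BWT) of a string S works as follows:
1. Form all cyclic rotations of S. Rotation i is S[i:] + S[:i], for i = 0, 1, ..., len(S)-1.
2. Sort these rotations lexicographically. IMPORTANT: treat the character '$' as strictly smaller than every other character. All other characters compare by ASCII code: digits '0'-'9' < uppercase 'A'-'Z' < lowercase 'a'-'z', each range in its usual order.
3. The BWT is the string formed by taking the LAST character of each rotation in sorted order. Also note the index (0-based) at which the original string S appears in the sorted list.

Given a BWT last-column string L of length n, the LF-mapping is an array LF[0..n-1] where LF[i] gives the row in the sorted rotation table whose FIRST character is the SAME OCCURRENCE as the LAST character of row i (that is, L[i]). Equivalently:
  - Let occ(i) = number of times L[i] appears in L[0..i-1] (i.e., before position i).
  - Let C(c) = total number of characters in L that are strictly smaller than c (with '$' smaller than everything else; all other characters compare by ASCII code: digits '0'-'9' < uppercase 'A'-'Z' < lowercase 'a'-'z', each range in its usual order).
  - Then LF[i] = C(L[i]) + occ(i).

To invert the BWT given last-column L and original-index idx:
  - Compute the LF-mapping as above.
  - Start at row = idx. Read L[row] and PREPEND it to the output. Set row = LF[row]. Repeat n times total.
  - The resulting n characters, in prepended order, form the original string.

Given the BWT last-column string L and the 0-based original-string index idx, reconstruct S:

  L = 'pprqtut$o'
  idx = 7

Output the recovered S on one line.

LF mapping: 2 3 5 4 6 8 7 0 1
Walk LF starting at row 7, prepending L[row]:
  step 1: row=7, L[7]='$', prepend. Next row=LF[7]=0
  step 2: row=0, L[0]='p', prepend. Next row=LF[0]=2
  step 3: row=2, L[2]='r', prepend. Next row=LF[2]=5
  step 4: row=5, L[5]='u', prepend. Next row=LF[5]=8
  step 5: row=8, L[8]='o', prepend. Next row=LF[8]=1
  step 6: row=1, L[1]='p', prepend. Next row=LF[1]=3
  step 7: row=3, L[3]='q', prepend. Next row=LF[3]=4
  step 8: row=4, L[4]='t', prepend. Next row=LF[4]=6
  step 9: row=6, L[6]='t', prepend. Next row=LF[6]=7
Reversed output: ttqpourp$

Answer: ttqpourp$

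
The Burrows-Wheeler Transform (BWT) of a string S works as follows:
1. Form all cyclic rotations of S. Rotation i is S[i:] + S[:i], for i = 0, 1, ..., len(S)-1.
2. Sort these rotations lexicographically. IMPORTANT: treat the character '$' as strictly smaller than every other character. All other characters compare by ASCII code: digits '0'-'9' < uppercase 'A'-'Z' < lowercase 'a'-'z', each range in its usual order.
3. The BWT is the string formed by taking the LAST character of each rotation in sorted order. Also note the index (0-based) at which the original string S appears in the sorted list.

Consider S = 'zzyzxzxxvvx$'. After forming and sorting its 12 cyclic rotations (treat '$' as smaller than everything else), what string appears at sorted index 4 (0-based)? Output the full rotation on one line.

All 12 rotations (rotation i = S[i:]+S[:i]):
  rot[0] = zzyzxzxxvvx$
  rot[1] = zyzxzxxvvx$z
  rot[2] = yzxzxxvvx$zz
  rot[3] = zxzxxvvx$zzy
  rot[4] = xzxxvvx$zzyz
  rot[5] = zxxvvx$zzyzx
  rot[6] = xxvvx$zzyzxz
  rot[7] = xvvx$zzyzxzx
  rot[8] = vvx$zzyzxzxx
  rot[9] = vx$zzyzxzxxv
  rot[10] = x$zzyzxzxxvv
  rot[11] = $zzyzxzxxvvx
Sorted (with $ < everything):
  sorted[0] = $zzyzxzxxvvx
  sorted[1] = vvx$zzyzxzxx
  sorted[2] = vx$zzyzxzxxv
  sorted[3] = x$zzyzxzxxvv
  sorted[4] = xvvx$zzyzxzx
  sorted[5] = xxvvx$zzyzxz
  sorted[6] = xzxxvvx$zzyz
  sorted[7] = yzxzxxvvx$zz
  sorted[8] = zxxvvx$zzyzx
  sorted[9] = zxzxxvvx$zzy
  sorted[10] = zyzxzxxvvx$z
  sorted[11] = zzyzxzxxvvx$
sorted[4] = xvvx$zzyzxzx

Answer: xvvx$zzyzxzx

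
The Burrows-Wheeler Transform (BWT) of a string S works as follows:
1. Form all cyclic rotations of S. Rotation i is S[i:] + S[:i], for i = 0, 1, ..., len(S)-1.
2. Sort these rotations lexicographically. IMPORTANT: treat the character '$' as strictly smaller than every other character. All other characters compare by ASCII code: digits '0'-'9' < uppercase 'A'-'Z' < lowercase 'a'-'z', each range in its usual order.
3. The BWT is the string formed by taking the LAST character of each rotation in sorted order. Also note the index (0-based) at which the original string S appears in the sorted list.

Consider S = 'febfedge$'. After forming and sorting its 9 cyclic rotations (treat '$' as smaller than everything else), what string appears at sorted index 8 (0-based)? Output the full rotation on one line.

All 9 rotations (rotation i = S[i:]+S[:i]):
  rot[0] = febfedge$
  rot[1] = ebfedge$f
  rot[2] = bfedge$fe
  rot[3] = fedge$feb
  rot[4] = edge$febf
  rot[5] = dge$febfe
  rot[6] = ge$febfed
  rot[7] = e$febfedg
  rot[8] = $febfedge
Sorted (with $ < everything):
  sorted[0] = $febfedge
  sorted[1] = bfedge$fe
  sorted[2] = dge$febfe
  sorted[3] = e$febfedg
  sorted[4] = ebfedge$f
  sorted[5] = edge$febf
  sorted[6] = febfedge$
  sorted[7] = fedge$feb
  sorted[8] = ge$febfed
sorted[8] = ge$febfed

Answer: ge$febfed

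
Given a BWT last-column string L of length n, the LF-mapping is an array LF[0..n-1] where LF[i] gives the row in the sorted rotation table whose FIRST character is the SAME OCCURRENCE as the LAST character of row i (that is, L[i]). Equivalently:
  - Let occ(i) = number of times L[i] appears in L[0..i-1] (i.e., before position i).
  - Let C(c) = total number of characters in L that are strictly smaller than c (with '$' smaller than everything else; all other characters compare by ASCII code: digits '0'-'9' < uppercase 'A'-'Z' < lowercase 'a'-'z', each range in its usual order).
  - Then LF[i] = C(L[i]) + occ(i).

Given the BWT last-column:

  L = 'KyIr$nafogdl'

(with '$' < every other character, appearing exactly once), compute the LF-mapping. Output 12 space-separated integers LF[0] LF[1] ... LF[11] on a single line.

Answer: 2 11 1 10 0 8 3 5 9 6 4 7

Derivation:
Char counts: '$':1, 'I':1, 'K':1, 'a':1, 'd':1, 'f':1, 'g':1, 'l':1, 'n':1, 'o':1, 'r':1, 'y':1
C (first-col start): C('$')=0, C('I')=1, C('K')=2, C('a')=3, C('d')=4, C('f')=5, C('g')=6, C('l')=7, C('n')=8, C('o')=9, C('r')=10, C('y')=11
L[0]='K': occ=0, LF[0]=C('K')+0=2+0=2
L[1]='y': occ=0, LF[1]=C('y')+0=11+0=11
L[2]='I': occ=0, LF[2]=C('I')+0=1+0=1
L[3]='r': occ=0, LF[3]=C('r')+0=10+0=10
L[4]='$': occ=0, LF[4]=C('$')+0=0+0=0
L[5]='n': occ=0, LF[5]=C('n')+0=8+0=8
L[6]='a': occ=0, LF[6]=C('a')+0=3+0=3
L[7]='f': occ=0, LF[7]=C('f')+0=5+0=5
L[8]='o': occ=0, LF[8]=C('o')+0=9+0=9
L[9]='g': occ=0, LF[9]=C('g')+0=6+0=6
L[10]='d': occ=0, LF[10]=C('d')+0=4+0=4
L[11]='l': occ=0, LF[11]=C('l')+0=7+0=7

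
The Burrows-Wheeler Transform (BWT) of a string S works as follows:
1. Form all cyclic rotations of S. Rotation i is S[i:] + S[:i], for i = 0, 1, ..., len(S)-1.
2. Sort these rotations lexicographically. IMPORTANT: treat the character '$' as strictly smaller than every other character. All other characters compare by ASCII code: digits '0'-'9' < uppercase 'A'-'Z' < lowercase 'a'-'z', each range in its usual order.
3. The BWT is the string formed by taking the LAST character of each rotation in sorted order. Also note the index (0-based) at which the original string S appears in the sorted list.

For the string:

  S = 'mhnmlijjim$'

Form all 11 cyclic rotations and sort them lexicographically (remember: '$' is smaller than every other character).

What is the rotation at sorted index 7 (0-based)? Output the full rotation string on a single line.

All 11 rotations (rotation i = S[i:]+S[:i]):
  rot[0] = mhnmlijjim$
  rot[1] = hnmlijjim$m
  rot[2] = nmlijjim$mh
  rot[3] = mlijjim$mhn
  rot[4] = lijjim$mhnm
  rot[5] = ijjim$mhnml
  rot[6] = jjim$mhnmli
  rot[7] = jim$mhnmlij
  rot[8] = im$mhnmlijj
  rot[9] = m$mhnmlijji
  rot[10] = $mhnmlijjim
Sorted (with $ < everything):
  sorted[0] = $mhnmlijjim
  sorted[1] = hnmlijjim$m
  sorted[2] = ijjim$mhnml
  sorted[3] = im$mhnmlijj
  sorted[4] = jim$mhnmlij
  sorted[5] = jjim$mhnmli
  sorted[6] = lijjim$mhnm
  sorted[7] = m$mhnmlijji
  sorted[8] = mhnmlijjim$
  sorted[9] = mlijjim$mhn
  sorted[10] = nmlijjim$mh
sorted[7] = m$mhnmlijji

Answer: m$mhnmlijji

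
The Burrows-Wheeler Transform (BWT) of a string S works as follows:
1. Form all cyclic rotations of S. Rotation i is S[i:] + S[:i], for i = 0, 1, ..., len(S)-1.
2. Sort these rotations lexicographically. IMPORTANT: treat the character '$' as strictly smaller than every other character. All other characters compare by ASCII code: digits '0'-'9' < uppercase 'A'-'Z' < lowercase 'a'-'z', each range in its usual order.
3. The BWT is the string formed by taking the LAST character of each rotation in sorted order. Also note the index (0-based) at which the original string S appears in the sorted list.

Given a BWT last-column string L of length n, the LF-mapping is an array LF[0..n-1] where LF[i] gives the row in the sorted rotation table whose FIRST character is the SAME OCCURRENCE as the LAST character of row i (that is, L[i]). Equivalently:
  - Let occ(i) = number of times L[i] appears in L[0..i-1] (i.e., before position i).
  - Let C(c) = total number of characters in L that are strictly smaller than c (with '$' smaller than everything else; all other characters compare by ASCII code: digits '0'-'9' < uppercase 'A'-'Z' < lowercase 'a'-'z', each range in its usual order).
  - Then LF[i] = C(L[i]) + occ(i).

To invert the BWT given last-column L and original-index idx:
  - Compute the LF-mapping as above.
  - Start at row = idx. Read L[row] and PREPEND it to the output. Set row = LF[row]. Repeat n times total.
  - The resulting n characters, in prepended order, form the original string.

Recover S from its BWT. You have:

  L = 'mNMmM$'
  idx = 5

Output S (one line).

Answer: mNMMm$

Derivation:
LF mapping: 4 3 1 5 2 0
Walk LF starting at row 5, prepending L[row]:
  step 1: row=5, L[5]='$', prepend. Next row=LF[5]=0
  step 2: row=0, L[0]='m', prepend. Next row=LF[0]=4
  step 3: row=4, L[4]='M', prepend. Next row=LF[4]=2
  step 4: row=2, L[2]='M', prepend. Next row=LF[2]=1
  step 5: row=1, L[1]='N', prepend. Next row=LF[1]=3
  step 6: row=3, L[3]='m', prepend. Next row=LF[3]=5
Reversed output: mNMMm$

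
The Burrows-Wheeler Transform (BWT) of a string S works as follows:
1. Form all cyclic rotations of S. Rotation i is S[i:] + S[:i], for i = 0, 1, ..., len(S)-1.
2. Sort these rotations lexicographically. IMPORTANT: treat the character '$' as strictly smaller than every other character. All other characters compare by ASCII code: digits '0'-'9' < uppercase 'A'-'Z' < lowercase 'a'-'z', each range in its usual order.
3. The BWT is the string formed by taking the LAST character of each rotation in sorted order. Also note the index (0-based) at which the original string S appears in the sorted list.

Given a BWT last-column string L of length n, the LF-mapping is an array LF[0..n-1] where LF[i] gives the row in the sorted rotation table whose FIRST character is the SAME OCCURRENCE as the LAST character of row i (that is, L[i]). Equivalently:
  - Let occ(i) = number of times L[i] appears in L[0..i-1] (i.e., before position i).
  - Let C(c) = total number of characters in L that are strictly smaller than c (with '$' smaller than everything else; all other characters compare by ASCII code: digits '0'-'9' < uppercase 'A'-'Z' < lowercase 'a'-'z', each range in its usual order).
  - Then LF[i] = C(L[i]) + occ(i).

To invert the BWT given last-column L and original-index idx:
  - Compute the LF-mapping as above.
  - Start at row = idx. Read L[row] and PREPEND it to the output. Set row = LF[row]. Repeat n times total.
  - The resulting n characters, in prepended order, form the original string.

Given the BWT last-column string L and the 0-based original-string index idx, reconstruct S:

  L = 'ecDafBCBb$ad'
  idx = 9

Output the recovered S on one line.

Answer: dfDBbcBaCae$

Derivation:
LF mapping: 10 8 4 5 11 1 3 2 7 0 6 9
Walk LF starting at row 9, prepending L[row]:
  step 1: row=9, L[9]='$', prepend. Next row=LF[9]=0
  step 2: row=0, L[0]='e', prepend. Next row=LF[0]=10
  step 3: row=10, L[10]='a', prepend. Next row=LF[10]=6
  step 4: row=6, L[6]='C', prepend. Next row=LF[6]=3
  step 5: row=3, L[3]='a', prepend. Next row=LF[3]=5
  step 6: row=5, L[5]='B', prepend. Next row=LF[5]=1
  step 7: row=1, L[1]='c', prepend. Next row=LF[1]=8
  step 8: row=8, L[8]='b', prepend. Next row=LF[8]=7
  step 9: row=7, L[7]='B', prepend. Next row=LF[7]=2
  step 10: row=2, L[2]='D', prepend. Next row=LF[2]=4
  step 11: row=4, L[4]='f', prepend. Next row=LF[4]=11
  step 12: row=11, L[11]='d', prepend. Next row=LF[11]=9
Reversed output: dfDBbcBaCae$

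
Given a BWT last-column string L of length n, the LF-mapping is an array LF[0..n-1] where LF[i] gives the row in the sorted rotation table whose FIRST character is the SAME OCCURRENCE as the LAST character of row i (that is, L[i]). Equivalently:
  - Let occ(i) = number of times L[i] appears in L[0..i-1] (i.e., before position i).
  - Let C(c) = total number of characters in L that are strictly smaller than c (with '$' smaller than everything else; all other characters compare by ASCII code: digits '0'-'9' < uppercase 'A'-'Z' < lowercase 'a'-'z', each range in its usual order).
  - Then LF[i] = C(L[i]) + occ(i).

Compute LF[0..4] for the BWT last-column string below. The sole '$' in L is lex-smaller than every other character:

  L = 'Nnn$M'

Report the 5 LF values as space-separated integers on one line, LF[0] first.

Answer: 2 3 4 0 1

Derivation:
Char counts: '$':1, 'M':1, 'N':1, 'n':2
C (first-col start): C('$')=0, C('M')=1, C('N')=2, C('n')=3
L[0]='N': occ=0, LF[0]=C('N')+0=2+0=2
L[1]='n': occ=0, LF[1]=C('n')+0=3+0=3
L[2]='n': occ=1, LF[2]=C('n')+1=3+1=4
L[3]='$': occ=0, LF[3]=C('$')+0=0+0=0
L[4]='M': occ=0, LF[4]=C('M')+0=1+0=1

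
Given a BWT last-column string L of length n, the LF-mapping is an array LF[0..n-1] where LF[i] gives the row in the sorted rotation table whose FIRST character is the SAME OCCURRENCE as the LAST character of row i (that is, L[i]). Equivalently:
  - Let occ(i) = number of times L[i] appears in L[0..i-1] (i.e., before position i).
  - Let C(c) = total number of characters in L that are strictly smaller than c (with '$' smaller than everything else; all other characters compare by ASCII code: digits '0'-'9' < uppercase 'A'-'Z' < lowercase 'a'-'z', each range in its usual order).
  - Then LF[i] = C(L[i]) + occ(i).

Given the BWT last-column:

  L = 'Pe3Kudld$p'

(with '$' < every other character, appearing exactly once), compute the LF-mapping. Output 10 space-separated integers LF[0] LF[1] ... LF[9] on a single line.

Char counts: '$':1, '3':1, 'K':1, 'P':1, 'd':2, 'e':1, 'l':1, 'p':1, 'u':1
C (first-col start): C('$')=0, C('3')=1, C('K')=2, C('P')=3, C('d')=4, C('e')=6, C('l')=7, C('p')=8, C('u')=9
L[0]='P': occ=0, LF[0]=C('P')+0=3+0=3
L[1]='e': occ=0, LF[1]=C('e')+0=6+0=6
L[2]='3': occ=0, LF[2]=C('3')+0=1+0=1
L[3]='K': occ=0, LF[3]=C('K')+0=2+0=2
L[4]='u': occ=0, LF[4]=C('u')+0=9+0=9
L[5]='d': occ=0, LF[5]=C('d')+0=4+0=4
L[6]='l': occ=0, LF[6]=C('l')+0=7+0=7
L[7]='d': occ=1, LF[7]=C('d')+1=4+1=5
L[8]='$': occ=0, LF[8]=C('$')+0=0+0=0
L[9]='p': occ=0, LF[9]=C('p')+0=8+0=8

Answer: 3 6 1 2 9 4 7 5 0 8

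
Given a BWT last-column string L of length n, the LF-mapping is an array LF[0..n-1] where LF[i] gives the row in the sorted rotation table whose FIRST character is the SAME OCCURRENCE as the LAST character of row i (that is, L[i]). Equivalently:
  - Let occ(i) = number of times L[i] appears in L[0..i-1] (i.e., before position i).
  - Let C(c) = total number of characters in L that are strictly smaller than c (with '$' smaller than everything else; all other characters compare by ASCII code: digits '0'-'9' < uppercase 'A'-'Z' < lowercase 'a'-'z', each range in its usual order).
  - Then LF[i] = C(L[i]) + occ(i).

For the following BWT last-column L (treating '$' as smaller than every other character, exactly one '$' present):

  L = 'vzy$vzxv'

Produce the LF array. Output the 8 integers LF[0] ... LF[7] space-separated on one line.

Answer: 1 6 5 0 2 7 4 3

Derivation:
Char counts: '$':1, 'v':3, 'x':1, 'y':1, 'z':2
C (first-col start): C('$')=0, C('v')=1, C('x')=4, C('y')=5, C('z')=6
L[0]='v': occ=0, LF[0]=C('v')+0=1+0=1
L[1]='z': occ=0, LF[1]=C('z')+0=6+0=6
L[2]='y': occ=0, LF[2]=C('y')+0=5+0=5
L[3]='$': occ=0, LF[3]=C('$')+0=0+0=0
L[4]='v': occ=1, LF[4]=C('v')+1=1+1=2
L[5]='z': occ=1, LF[5]=C('z')+1=6+1=7
L[6]='x': occ=0, LF[6]=C('x')+0=4+0=4
L[7]='v': occ=2, LF[7]=C('v')+2=1+2=3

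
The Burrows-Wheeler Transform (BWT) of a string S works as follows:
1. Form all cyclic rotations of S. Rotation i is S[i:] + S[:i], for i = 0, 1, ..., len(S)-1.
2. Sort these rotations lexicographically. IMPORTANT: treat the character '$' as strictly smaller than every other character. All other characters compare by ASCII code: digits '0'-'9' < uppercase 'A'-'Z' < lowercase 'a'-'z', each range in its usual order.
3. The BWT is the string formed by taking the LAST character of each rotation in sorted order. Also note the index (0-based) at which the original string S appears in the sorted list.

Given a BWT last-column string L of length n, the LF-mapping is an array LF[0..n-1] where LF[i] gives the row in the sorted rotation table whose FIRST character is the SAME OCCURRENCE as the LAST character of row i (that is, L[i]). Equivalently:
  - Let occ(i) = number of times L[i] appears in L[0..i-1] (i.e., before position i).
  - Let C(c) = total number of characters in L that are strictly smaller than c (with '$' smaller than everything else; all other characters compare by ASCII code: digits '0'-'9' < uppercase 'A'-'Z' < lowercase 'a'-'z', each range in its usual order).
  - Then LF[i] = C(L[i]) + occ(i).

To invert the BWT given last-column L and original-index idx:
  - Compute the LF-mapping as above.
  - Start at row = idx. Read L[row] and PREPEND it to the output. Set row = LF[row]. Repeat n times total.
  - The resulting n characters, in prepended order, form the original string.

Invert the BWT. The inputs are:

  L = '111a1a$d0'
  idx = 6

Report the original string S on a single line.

Answer: a10da111$

Derivation:
LF mapping: 2 3 4 6 5 7 0 8 1
Walk LF starting at row 6, prepending L[row]:
  step 1: row=6, L[6]='$', prepend. Next row=LF[6]=0
  step 2: row=0, L[0]='1', prepend. Next row=LF[0]=2
  step 3: row=2, L[2]='1', prepend. Next row=LF[2]=4
  step 4: row=4, L[4]='1', prepend. Next row=LF[4]=5
  step 5: row=5, L[5]='a', prepend. Next row=LF[5]=7
  step 6: row=7, L[7]='d', prepend. Next row=LF[7]=8
  step 7: row=8, L[8]='0', prepend. Next row=LF[8]=1
  step 8: row=1, L[1]='1', prepend. Next row=LF[1]=3
  step 9: row=3, L[3]='a', prepend. Next row=LF[3]=6
Reversed output: a10da111$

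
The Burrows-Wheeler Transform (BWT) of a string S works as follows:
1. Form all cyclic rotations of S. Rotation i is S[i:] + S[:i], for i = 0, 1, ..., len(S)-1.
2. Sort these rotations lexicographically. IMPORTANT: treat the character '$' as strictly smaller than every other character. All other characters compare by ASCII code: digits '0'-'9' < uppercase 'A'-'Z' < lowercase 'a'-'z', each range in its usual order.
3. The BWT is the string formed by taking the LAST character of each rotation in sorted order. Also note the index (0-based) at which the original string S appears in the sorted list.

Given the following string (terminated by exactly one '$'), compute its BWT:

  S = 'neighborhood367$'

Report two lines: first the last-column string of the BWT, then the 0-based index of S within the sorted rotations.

Answer: 7d36honigre$ohbo
11

Derivation:
All 16 rotations (rotation i = S[i:]+S[:i]):
  rot[0] = neighborhood367$
  rot[1] = eighborhood367$n
  rot[2] = ighborhood367$ne
  rot[3] = ghborhood367$nei
  rot[4] = hborhood367$neig
  rot[5] = borhood367$neigh
  rot[6] = orhood367$neighb
  rot[7] = rhood367$neighbo
  rot[8] = hood367$neighbor
  rot[9] = ood367$neighborh
  rot[10] = od367$neighborho
  rot[11] = d367$neighborhoo
  rot[12] = 367$neighborhood
  rot[13] = 67$neighborhood3
  rot[14] = 7$neighborhood36
  rot[15] = $neighborhood367
Sorted (with $ < everything):
  sorted[0] = $neighborhood367  (last char: '7')
  sorted[1] = 367$neighborhood  (last char: 'd')
  sorted[2] = 67$neighborhood3  (last char: '3')
  sorted[3] = 7$neighborhood36  (last char: '6')
  sorted[4] = borhood367$neigh  (last char: 'h')
  sorted[5] = d367$neighborhoo  (last char: 'o')
  sorted[6] = eighborhood367$n  (last char: 'n')
  sorted[7] = ghborhood367$nei  (last char: 'i')
  sorted[8] = hborhood367$neig  (last char: 'g')
  sorted[9] = hood367$neighbor  (last char: 'r')
  sorted[10] = ighborhood367$ne  (last char: 'e')
  sorted[11] = neighborhood367$  (last char: '$')
  sorted[12] = od367$neighborho  (last char: 'o')
  sorted[13] = ood367$neighborh  (last char: 'h')
  sorted[14] = orhood367$neighb  (last char: 'b')
  sorted[15] = rhood367$neighbo  (last char: 'o')
Last column: 7d36honigre$ohbo
Original string S is at sorted index 11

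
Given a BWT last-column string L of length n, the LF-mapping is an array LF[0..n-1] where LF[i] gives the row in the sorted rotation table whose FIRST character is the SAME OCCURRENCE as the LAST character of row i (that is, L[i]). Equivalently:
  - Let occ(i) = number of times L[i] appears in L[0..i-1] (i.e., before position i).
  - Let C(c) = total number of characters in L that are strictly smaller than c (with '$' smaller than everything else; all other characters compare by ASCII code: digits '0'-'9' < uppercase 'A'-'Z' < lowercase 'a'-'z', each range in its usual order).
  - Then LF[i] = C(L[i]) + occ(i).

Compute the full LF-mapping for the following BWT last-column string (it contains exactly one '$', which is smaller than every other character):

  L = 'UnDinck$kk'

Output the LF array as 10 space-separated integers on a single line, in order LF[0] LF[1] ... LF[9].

Answer: 2 8 1 4 9 3 5 0 6 7

Derivation:
Char counts: '$':1, 'D':1, 'U':1, 'c':1, 'i':1, 'k':3, 'n':2
C (first-col start): C('$')=0, C('D')=1, C('U')=2, C('c')=3, C('i')=4, C('k')=5, C('n')=8
L[0]='U': occ=0, LF[0]=C('U')+0=2+0=2
L[1]='n': occ=0, LF[1]=C('n')+0=8+0=8
L[2]='D': occ=0, LF[2]=C('D')+0=1+0=1
L[3]='i': occ=0, LF[3]=C('i')+0=4+0=4
L[4]='n': occ=1, LF[4]=C('n')+1=8+1=9
L[5]='c': occ=0, LF[5]=C('c')+0=3+0=3
L[6]='k': occ=0, LF[6]=C('k')+0=5+0=5
L[7]='$': occ=0, LF[7]=C('$')+0=0+0=0
L[8]='k': occ=1, LF[8]=C('k')+1=5+1=6
L[9]='k': occ=2, LF[9]=C('k')+2=5+2=7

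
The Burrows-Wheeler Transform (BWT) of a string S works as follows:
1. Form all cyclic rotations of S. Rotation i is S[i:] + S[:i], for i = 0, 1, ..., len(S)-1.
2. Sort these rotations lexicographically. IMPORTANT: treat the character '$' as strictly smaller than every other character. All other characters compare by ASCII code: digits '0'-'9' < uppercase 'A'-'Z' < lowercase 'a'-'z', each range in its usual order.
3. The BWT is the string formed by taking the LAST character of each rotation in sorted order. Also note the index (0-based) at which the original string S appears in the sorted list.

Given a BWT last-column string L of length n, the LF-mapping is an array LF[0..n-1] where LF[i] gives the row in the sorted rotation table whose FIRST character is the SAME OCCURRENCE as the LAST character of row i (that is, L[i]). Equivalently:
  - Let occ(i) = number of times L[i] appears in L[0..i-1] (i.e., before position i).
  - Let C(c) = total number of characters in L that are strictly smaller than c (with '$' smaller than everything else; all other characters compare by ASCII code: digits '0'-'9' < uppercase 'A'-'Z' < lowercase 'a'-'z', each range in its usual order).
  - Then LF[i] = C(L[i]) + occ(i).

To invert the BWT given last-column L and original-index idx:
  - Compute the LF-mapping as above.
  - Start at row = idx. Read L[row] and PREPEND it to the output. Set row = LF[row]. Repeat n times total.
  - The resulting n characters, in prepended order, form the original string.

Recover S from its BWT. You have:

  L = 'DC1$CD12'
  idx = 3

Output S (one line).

Answer: 2DCC11D$

Derivation:
LF mapping: 6 4 1 0 5 7 2 3
Walk LF starting at row 3, prepending L[row]:
  step 1: row=3, L[3]='$', prepend. Next row=LF[3]=0
  step 2: row=0, L[0]='D', prepend. Next row=LF[0]=6
  step 3: row=6, L[6]='1', prepend. Next row=LF[6]=2
  step 4: row=2, L[2]='1', prepend. Next row=LF[2]=1
  step 5: row=1, L[1]='C', prepend. Next row=LF[1]=4
  step 6: row=4, L[4]='C', prepend. Next row=LF[4]=5
  step 7: row=5, L[5]='D', prepend. Next row=LF[5]=7
  step 8: row=7, L[7]='2', prepend. Next row=LF[7]=3
Reversed output: 2DCC11D$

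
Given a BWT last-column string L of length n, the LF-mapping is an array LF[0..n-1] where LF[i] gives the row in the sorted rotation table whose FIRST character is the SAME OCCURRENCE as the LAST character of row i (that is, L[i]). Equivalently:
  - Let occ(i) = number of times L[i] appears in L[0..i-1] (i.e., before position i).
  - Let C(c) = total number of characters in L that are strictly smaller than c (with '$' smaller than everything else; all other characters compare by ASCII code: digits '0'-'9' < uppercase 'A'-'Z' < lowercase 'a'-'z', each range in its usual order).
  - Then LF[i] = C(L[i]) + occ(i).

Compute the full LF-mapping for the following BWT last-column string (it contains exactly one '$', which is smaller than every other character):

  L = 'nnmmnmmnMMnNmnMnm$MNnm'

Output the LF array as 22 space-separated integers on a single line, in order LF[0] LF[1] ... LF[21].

Answer: 14 15 7 8 16 9 10 17 1 2 18 5 11 19 3 20 12 0 4 6 21 13

Derivation:
Char counts: '$':1, 'M':4, 'N':2, 'm':7, 'n':8
C (first-col start): C('$')=0, C('M')=1, C('N')=5, C('m')=7, C('n')=14
L[0]='n': occ=0, LF[0]=C('n')+0=14+0=14
L[1]='n': occ=1, LF[1]=C('n')+1=14+1=15
L[2]='m': occ=0, LF[2]=C('m')+0=7+0=7
L[3]='m': occ=1, LF[3]=C('m')+1=7+1=8
L[4]='n': occ=2, LF[4]=C('n')+2=14+2=16
L[5]='m': occ=2, LF[5]=C('m')+2=7+2=9
L[6]='m': occ=3, LF[6]=C('m')+3=7+3=10
L[7]='n': occ=3, LF[7]=C('n')+3=14+3=17
L[8]='M': occ=0, LF[8]=C('M')+0=1+0=1
L[9]='M': occ=1, LF[9]=C('M')+1=1+1=2
L[10]='n': occ=4, LF[10]=C('n')+4=14+4=18
L[11]='N': occ=0, LF[11]=C('N')+0=5+0=5
L[12]='m': occ=4, LF[12]=C('m')+4=7+4=11
L[13]='n': occ=5, LF[13]=C('n')+5=14+5=19
L[14]='M': occ=2, LF[14]=C('M')+2=1+2=3
L[15]='n': occ=6, LF[15]=C('n')+6=14+6=20
L[16]='m': occ=5, LF[16]=C('m')+5=7+5=12
L[17]='$': occ=0, LF[17]=C('$')+0=0+0=0
L[18]='M': occ=3, LF[18]=C('M')+3=1+3=4
L[19]='N': occ=1, LF[19]=C('N')+1=5+1=6
L[20]='n': occ=7, LF[20]=C('n')+7=14+7=21
L[21]='m': occ=6, LF[21]=C('m')+6=7+6=13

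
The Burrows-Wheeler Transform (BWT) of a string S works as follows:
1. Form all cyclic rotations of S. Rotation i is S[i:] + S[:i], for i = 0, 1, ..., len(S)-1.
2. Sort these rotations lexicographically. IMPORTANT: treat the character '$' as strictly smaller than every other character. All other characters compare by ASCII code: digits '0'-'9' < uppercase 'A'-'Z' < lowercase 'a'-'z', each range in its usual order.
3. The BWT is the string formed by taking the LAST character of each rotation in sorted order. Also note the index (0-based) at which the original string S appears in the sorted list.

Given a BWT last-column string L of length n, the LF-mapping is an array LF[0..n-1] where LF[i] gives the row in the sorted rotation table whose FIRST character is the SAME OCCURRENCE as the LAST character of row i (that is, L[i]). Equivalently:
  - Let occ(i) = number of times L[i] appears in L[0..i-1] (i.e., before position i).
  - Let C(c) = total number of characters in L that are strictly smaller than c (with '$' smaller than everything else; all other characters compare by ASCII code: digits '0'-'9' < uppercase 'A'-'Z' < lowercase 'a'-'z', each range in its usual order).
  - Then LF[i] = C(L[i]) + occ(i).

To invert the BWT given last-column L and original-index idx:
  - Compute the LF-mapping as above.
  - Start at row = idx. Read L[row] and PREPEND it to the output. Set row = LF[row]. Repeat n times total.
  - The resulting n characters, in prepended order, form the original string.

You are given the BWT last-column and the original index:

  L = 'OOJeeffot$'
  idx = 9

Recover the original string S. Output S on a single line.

Answer: toffeeOJO$

Derivation:
LF mapping: 2 3 1 4 5 6 7 8 9 0
Walk LF starting at row 9, prepending L[row]:
  step 1: row=9, L[9]='$', prepend. Next row=LF[9]=0
  step 2: row=0, L[0]='O', prepend. Next row=LF[0]=2
  step 3: row=2, L[2]='J', prepend. Next row=LF[2]=1
  step 4: row=1, L[1]='O', prepend. Next row=LF[1]=3
  step 5: row=3, L[3]='e', prepend. Next row=LF[3]=4
  step 6: row=4, L[4]='e', prepend. Next row=LF[4]=5
  step 7: row=5, L[5]='f', prepend. Next row=LF[5]=6
  step 8: row=6, L[6]='f', prepend. Next row=LF[6]=7
  step 9: row=7, L[7]='o', prepend. Next row=LF[7]=8
  step 10: row=8, L[8]='t', prepend. Next row=LF[8]=9
Reversed output: toffeeOJO$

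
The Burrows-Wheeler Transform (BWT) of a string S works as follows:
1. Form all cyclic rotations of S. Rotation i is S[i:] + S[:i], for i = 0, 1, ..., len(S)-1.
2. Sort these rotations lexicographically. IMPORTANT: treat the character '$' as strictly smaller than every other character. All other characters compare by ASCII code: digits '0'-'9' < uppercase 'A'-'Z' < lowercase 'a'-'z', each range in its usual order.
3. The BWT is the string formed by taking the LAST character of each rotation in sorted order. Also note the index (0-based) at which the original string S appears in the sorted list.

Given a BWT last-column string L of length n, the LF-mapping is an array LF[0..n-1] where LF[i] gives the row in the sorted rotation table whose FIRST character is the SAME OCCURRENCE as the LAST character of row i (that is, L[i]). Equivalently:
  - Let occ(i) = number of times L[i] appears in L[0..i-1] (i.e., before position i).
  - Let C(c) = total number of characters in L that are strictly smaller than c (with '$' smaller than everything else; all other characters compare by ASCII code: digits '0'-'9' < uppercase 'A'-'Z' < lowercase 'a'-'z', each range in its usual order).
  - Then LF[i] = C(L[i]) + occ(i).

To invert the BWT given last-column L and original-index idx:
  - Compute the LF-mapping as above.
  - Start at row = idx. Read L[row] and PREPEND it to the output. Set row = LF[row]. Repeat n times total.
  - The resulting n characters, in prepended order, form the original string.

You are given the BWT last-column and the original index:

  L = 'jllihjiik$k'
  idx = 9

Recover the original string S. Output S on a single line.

LF mapping: 5 9 10 2 1 6 3 4 7 0 8
Walk LF starting at row 9, prepending L[row]:
  step 1: row=9, L[9]='$', prepend. Next row=LF[9]=0
  step 2: row=0, L[0]='j', prepend. Next row=LF[0]=5
  step 3: row=5, L[5]='j', prepend. Next row=LF[5]=6
  step 4: row=6, L[6]='i', prepend. Next row=LF[6]=3
  step 5: row=3, L[3]='i', prepend. Next row=LF[3]=2
  step 6: row=2, L[2]='l', prepend. Next row=LF[2]=10
  step 7: row=10, L[10]='k', prepend. Next row=LF[10]=8
  step 8: row=8, L[8]='k', prepend. Next row=LF[8]=7
  step 9: row=7, L[7]='i', prepend. Next row=LF[7]=4
  step 10: row=4, L[4]='h', prepend. Next row=LF[4]=1
  step 11: row=1, L[1]='l', prepend. Next row=LF[1]=9
Reversed output: lhikkliijj$

Answer: lhikkliijj$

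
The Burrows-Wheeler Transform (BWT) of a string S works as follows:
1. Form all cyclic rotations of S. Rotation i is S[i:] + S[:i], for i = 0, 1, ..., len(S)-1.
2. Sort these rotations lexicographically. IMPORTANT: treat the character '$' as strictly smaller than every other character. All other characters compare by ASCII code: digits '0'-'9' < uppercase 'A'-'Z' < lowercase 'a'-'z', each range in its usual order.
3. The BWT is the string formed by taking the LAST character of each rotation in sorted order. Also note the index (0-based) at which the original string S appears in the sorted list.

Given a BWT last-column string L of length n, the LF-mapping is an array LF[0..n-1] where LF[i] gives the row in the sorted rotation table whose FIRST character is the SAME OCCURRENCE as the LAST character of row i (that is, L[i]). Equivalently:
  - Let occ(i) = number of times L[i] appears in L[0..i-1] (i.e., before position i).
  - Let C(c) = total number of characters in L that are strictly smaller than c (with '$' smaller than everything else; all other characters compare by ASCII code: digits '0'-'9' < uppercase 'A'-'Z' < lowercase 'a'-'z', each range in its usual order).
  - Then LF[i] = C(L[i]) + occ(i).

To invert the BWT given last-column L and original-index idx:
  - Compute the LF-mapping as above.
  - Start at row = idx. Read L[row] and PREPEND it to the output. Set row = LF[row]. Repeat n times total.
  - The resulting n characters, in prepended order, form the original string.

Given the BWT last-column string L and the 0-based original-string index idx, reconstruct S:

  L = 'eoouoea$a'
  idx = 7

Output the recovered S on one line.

LF mapping: 3 5 6 8 7 4 1 0 2
Walk LF starting at row 7, prepending L[row]:
  step 1: row=7, L[7]='$', prepend. Next row=LF[7]=0
  step 2: row=0, L[0]='e', prepend. Next row=LF[0]=3
  step 3: row=3, L[3]='u', prepend. Next row=LF[3]=8
  step 4: row=8, L[8]='a', prepend. Next row=LF[8]=2
  step 5: row=2, L[2]='o', prepend. Next row=LF[2]=6
  step 6: row=6, L[6]='a', prepend. Next row=LF[6]=1
  step 7: row=1, L[1]='o', prepend. Next row=LF[1]=5
  step 8: row=5, L[5]='e', prepend. Next row=LF[5]=4
  step 9: row=4, L[4]='o', prepend. Next row=LF[4]=7
Reversed output: oeoaoaue$

Answer: oeoaoaue$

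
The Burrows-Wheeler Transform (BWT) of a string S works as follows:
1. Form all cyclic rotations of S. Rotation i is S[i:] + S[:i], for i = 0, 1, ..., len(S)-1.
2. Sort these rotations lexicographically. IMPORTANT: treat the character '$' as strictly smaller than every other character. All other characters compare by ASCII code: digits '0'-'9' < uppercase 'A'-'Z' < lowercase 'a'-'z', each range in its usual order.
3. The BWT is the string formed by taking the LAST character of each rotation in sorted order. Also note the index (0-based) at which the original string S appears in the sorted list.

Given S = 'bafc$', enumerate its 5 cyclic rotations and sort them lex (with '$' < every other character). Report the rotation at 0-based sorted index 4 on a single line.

Answer: fc$ba

Derivation:
All 5 rotations (rotation i = S[i:]+S[:i]):
  rot[0] = bafc$
  rot[1] = afc$b
  rot[2] = fc$ba
  rot[3] = c$baf
  rot[4] = $bafc
Sorted (with $ < everything):
  sorted[0] = $bafc
  sorted[1] = afc$b
  sorted[2] = bafc$
  sorted[3] = c$baf
  sorted[4] = fc$ba
sorted[4] = fc$ba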